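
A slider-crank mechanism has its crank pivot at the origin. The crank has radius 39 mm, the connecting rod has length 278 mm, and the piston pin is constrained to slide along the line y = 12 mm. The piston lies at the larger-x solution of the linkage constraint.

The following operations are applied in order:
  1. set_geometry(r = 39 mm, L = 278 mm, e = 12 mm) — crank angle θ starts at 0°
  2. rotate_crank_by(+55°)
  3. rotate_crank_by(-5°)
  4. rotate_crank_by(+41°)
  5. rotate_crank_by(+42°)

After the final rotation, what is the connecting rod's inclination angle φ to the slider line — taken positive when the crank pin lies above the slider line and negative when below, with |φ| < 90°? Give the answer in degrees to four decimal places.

3.4074

set_geometry: r = 39 mm, L = 278 mm, e = 12 mm; θ ← 0°
rotate_crank_by(+55°): θ ← 0° +55° = 55°
rotate_crank_by(-5°): θ ← 55° -5° = 50°
rotate_crank_by(+41°): θ ← 50° +41° = 91°
rotate_crank_by(+42°): θ ← 91° +42° = 133°
crank pin P = (r cos θ, r sin θ) = (-26.597936, 28.522794)
h = r sin θ − e = 28.522794 − 12 = 16.522794
sin φ = h / L = 16.522794 / 278 = 0.05943451
φ = arcsin(0.05943451) = 3.407355°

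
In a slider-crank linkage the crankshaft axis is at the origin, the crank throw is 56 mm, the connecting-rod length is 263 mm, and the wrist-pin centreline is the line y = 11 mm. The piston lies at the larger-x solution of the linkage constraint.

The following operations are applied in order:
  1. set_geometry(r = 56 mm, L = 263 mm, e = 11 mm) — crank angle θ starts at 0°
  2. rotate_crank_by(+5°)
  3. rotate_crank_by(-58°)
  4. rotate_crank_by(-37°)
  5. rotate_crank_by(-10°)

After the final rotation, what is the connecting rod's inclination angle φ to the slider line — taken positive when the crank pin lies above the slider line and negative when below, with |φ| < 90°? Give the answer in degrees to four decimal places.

-14.5674

set_geometry: r = 56 mm, L = 263 mm, e = 11 mm; θ ← 0°
rotate_crank_by(+5°): θ ← 0° +5° = 5°
rotate_crank_by(-58°): θ ← 5° -58° = -53°
rotate_crank_by(-37°): θ ← -53° -37° = -90°
rotate_crank_by(-10°): θ ← -90° -10° = -100°
crank pin P = (r cos θ, r sin θ) = (-9.724298, -55.149234)
h = r sin θ − e = -55.149234 − 11 = -66.149234
sin φ = h / L = -66.149234 / 263 = -0.25151800
φ = arcsin(-0.25151800) = -14.567358°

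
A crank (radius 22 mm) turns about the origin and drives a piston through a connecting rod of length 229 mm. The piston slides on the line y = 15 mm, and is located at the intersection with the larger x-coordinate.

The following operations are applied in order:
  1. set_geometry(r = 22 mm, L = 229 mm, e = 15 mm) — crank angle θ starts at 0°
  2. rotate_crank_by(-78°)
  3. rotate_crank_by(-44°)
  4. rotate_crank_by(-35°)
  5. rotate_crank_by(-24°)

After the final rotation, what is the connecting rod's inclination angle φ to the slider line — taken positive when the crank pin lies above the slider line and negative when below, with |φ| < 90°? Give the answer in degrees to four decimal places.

set_geometry: r = 22 mm, L = 229 mm, e = 15 mm; θ ← 0°
rotate_crank_by(-78°): θ ← 0° -78° = -78°
rotate_crank_by(-44°): θ ← -78° -44° = -122°
rotate_crank_by(-35°): θ ← -122° -35° = -157°
rotate_crank_by(-24°): θ ← -157° -24° = -181°
crank pin P = (r cos θ, r sin θ) = (-21.996649, 0.383953)
h = r sin θ − e = 0.383953 − 15 = -14.616047
sin φ = h / L = -14.616047 / 229 = -0.06382553
φ = arcsin(-0.06382553) = -3.659421°

-3.6594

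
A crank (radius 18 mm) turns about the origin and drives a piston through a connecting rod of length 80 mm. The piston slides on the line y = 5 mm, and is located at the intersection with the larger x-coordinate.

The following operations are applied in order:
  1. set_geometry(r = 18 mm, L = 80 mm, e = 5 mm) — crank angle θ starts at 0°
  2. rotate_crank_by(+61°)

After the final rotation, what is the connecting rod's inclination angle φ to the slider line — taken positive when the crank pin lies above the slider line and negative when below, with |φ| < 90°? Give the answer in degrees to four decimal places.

set_geometry: r = 18 mm, L = 80 mm, e = 5 mm; θ ← 0°
rotate_crank_by(+61°): θ ← 0° +61° = 61°
crank pin P = (r cos θ, r sin θ) = (8.726573, 15.743155)
h = r sin θ − e = 15.743155 − 5 = 10.743155
sin φ = h / L = 10.743155 / 80 = 0.13428943
φ = arcsin(0.13428943) = 7.717533°

7.7175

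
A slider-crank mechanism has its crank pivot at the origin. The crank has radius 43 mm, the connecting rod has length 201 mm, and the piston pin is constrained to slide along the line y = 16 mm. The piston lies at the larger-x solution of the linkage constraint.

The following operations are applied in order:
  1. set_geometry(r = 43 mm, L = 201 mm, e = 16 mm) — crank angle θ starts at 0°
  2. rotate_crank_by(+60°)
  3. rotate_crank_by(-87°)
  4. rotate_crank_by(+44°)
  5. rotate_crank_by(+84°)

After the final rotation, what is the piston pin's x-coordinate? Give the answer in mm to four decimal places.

set_geometry: r = 43 mm, L = 201 mm, e = 16 mm; θ ← 0°
rotate_crank_by(+60°): θ ← 0° +60° = 60°
rotate_crank_by(-87°): θ ← 60° -87° = -27°
rotate_crank_by(+44°): θ ← -27° +44° = 17°
rotate_crank_by(+84°): θ ← 17° +84° = 101°
crank pin P = (r cos θ, r sin θ) = (-8.204787, 42.209969)
h = r sin θ − e = 42.209969 − 16 = 26.209969
x = r cos θ + √(L² − h²) = -8.204787 + √(40401.0 − 686.9625) = -8.204787 + 199.283812 = 191.079025

191.0790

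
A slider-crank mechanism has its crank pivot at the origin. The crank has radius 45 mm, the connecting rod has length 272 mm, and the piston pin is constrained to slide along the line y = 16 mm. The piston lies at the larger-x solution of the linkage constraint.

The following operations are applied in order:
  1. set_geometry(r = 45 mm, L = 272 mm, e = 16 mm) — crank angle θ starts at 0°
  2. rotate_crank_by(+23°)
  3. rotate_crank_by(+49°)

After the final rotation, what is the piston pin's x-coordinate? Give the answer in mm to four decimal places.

set_geometry: r = 45 mm, L = 272 mm, e = 16 mm; θ ← 0°
rotate_crank_by(+23°): θ ← 0° +23° = 23°
rotate_crank_by(+49°): θ ← 23° +49° = 72°
crank pin P = (r cos θ, r sin θ) = (13.905765, 42.797543)
h = r sin θ − e = 42.797543 − 16 = 26.797543
x = r cos θ + √(L² − h²) = 13.905765 + √(73984.0 − 718.1083) = 13.905765 + 270.676729 = 284.582494

284.5825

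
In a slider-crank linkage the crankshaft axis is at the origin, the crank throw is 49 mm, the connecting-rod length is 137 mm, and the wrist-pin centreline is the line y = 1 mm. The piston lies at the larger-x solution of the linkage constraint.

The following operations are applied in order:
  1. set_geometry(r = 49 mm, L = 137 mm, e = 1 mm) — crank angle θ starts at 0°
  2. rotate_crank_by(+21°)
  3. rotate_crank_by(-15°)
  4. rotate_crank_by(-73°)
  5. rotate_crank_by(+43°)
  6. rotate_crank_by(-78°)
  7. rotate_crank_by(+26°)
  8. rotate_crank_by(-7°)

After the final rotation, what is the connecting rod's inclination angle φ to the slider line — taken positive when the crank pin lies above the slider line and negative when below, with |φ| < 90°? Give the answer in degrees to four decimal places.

set_geometry: r = 49 mm, L = 137 mm, e = 1 mm; θ ← 0°
rotate_crank_by(+21°): θ ← 0° +21° = 21°
rotate_crank_by(-15°): θ ← 21° -15° = 6°
rotate_crank_by(-73°): θ ← 6° -73° = -67°
rotate_crank_by(+43°): θ ← -67° +43° = -24°
rotate_crank_by(-78°): θ ← -24° -78° = -102°
rotate_crank_by(+26°): θ ← -102° +26° = -76°
rotate_crank_by(-7°): θ ← -76° -7° = -83°
crank pin P = (r cos θ, r sin θ) = (5.971598, -48.634761)
h = r sin θ − e = -48.634761 − 1 = -49.634761
sin φ = h / L = -49.634761 / 137 = -0.36229753
φ = arcsin(-0.36229753) = -21.241362°

-21.2414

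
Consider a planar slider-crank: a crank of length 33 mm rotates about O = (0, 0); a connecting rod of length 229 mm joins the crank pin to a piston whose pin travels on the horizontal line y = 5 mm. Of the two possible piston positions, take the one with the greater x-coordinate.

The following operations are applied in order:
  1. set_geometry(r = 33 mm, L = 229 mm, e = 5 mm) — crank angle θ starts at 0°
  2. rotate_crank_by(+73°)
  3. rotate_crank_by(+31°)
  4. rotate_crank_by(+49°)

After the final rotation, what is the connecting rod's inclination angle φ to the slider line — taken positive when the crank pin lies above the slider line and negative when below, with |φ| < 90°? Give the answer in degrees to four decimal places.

set_geometry: r = 33 mm, L = 229 mm, e = 5 mm; θ ← 0°
rotate_crank_by(+73°): θ ← 0° +73° = 73°
rotate_crank_by(+31°): θ ← 73° +31° = 104°
rotate_crank_by(+49°): θ ← 104° +49° = 153°
crank pin P = (r cos θ, r sin θ) = (-29.403215, 14.981686)
h = r sin θ − e = 14.981686 − 5 = 9.981686
sin φ = h / L = 9.981686 / 229 = 0.04358815
φ = arcsin(0.04358815) = 2.498209°

2.4982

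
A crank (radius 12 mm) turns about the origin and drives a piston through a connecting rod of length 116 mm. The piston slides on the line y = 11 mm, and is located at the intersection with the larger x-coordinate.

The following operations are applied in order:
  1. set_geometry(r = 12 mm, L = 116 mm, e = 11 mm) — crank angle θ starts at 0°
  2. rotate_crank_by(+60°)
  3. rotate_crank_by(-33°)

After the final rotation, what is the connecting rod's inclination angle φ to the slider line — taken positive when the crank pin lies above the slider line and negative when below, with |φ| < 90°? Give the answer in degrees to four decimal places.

-2.7434

set_geometry: r = 12 mm, L = 116 mm, e = 11 mm; θ ← 0°
rotate_crank_by(+60°): θ ← 0° +60° = 60°
rotate_crank_by(-33°): θ ← 60° -33° = 27°
crank pin P = (r cos θ, r sin θ) = (10.692078, 5.447886)
h = r sin θ − e = 5.447886 − 11 = -5.552114
sin φ = h / L = -5.552114 / 116 = -0.04786305
φ = arcsin(-0.04786305) = -2.743399°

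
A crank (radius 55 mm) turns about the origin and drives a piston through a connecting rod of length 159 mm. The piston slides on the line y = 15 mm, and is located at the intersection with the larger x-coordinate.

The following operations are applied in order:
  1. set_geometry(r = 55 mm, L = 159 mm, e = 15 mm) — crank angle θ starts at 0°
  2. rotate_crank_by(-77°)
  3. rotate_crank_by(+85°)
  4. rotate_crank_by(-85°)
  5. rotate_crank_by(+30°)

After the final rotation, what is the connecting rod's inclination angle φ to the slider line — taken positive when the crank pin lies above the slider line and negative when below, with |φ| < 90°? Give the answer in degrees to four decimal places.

-20.3237

set_geometry: r = 55 mm, L = 159 mm, e = 15 mm; θ ← 0°
rotate_crank_by(-77°): θ ← 0° -77° = -77°
rotate_crank_by(+85°): θ ← -77° +85° = 8°
rotate_crank_by(-85°): θ ← 8° -85° = -77°
rotate_crank_by(+30°): θ ← -77° +30° = -47°
crank pin P = (r cos θ, r sin θ) = (37.509910, -40.224454)
h = r sin θ − e = -40.224454 − 15 = -55.224454
sin φ = h / L = -55.224454 / 159 = -0.34732361
φ = arcsin(-0.34732361) = -20.323702°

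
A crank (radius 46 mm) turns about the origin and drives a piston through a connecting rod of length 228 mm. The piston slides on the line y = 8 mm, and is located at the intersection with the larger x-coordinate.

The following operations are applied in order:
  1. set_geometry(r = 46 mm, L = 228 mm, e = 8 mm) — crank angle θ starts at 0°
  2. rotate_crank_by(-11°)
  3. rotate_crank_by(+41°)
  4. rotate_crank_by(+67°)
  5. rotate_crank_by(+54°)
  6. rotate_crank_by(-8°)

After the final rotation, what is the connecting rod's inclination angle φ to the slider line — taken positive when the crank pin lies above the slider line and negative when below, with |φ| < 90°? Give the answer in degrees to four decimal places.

4.9526

set_geometry: r = 46 mm, L = 228 mm, e = 8 mm; θ ← 0°
rotate_crank_by(-11°): θ ← 0° -11° = -11°
rotate_crank_by(+41°): θ ← -11° +41° = 30°
rotate_crank_by(+67°): θ ← 30° +67° = 97°
rotate_crank_by(+54°): θ ← 97° +54° = 151°
rotate_crank_by(-8°): θ ← 151° -8° = 143°
crank pin P = (r cos θ, r sin θ) = (-36.737233, 27.683491)
h = r sin θ − e = 27.683491 − 8 = 19.683491
sin φ = h / L = 19.683491 / 228 = 0.08633110
φ = arcsin(0.08633110) = 4.952573°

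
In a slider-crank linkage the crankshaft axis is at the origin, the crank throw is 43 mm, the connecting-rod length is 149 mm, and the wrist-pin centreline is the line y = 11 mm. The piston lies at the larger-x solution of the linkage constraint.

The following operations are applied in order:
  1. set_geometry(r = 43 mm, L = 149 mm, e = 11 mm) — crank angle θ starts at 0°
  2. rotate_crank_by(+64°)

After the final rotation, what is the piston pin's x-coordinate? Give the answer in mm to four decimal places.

set_geometry: r = 43 mm, L = 149 mm, e = 11 mm; θ ← 0°
rotate_crank_by(+64°): θ ← 0° +64° = 64°
crank pin P = (r cos θ, r sin θ) = (18.849959, 38.648144)
h = r sin θ − e = 38.648144 − 11 = 27.648144
x = r cos θ + √(L² − h²) = 18.849959 + √(22201.0 − 764.4199) = 18.849959 + 146.412363 = 165.262323

165.2623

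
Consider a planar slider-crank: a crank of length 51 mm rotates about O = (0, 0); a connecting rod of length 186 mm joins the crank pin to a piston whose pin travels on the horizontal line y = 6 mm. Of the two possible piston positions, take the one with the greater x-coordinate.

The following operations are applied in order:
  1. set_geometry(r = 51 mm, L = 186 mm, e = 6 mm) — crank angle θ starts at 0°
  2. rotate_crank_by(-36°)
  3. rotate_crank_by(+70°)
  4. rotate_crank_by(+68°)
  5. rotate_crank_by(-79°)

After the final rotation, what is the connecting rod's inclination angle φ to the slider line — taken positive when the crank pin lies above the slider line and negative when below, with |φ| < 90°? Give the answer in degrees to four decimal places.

set_geometry: r = 51 mm, L = 186 mm, e = 6 mm; θ ← 0°
rotate_crank_by(-36°): θ ← 0° -36° = -36°
rotate_crank_by(+70°): θ ← -36° +70° = 34°
rotate_crank_by(+68°): θ ← 34° +68° = 102°
rotate_crank_by(-79°): θ ← 102° -79° = 23°
crank pin P = (r cos θ, r sin θ) = (46.945748, 19.927288)
h = r sin θ − e = 19.927288 − 6 = 13.927288
sin φ = h / L = 13.927288 / 186 = 0.07487789
φ = arcsin(0.07487789) = 4.294206°

4.2942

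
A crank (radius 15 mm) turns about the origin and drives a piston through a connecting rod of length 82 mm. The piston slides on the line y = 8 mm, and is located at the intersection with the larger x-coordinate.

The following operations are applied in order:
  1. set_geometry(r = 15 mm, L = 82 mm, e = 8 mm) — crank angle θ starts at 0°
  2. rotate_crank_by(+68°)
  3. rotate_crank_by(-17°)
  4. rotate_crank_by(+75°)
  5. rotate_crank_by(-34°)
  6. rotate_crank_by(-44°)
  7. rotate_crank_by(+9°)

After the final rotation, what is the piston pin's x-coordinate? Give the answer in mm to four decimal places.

90.0416

set_geometry: r = 15 mm, L = 82 mm, e = 8 mm; θ ← 0°
rotate_crank_by(+68°): θ ← 0° +68° = 68°
rotate_crank_by(-17°): θ ← 68° -17° = 51°
rotate_crank_by(+75°): θ ← 51° +75° = 126°
rotate_crank_by(-34°): θ ← 126° -34° = 92°
rotate_crank_by(-44°): θ ← 92° -44° = 48°
rotate_crank_by(+9°): θ ← 48° +9° = 57°
crank pin P = (r cos θ, r sin θ) = (8.169586, 12.580059)
h = r sin θ − e = 12.580059 − 8 = 4.580059
x = r cos θ + √(L² − h²) = 8.169586 + √(6724.0 − 20.9769) = 8.169586 + 81.871992 = 90.041577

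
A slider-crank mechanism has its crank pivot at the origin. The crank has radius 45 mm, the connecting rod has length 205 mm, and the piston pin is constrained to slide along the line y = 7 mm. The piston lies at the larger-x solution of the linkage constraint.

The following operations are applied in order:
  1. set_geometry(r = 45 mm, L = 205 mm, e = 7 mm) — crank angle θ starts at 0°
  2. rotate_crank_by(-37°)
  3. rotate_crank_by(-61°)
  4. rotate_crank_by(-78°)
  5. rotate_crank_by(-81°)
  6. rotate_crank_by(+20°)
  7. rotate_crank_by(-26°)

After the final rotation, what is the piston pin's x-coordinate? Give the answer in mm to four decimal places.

196.0261

set_geometry: r = 45 mm, L = 205 mm, e = 7 mm; θ ← 0°
rotate_crank_by(-37°): θ ← 0° -37° = -37°
rotate_crank_by(-61°): θ ← -37° -61° = -98°
rotate_crank_by(-78°): θ ← -98° -78° = -176°
rotate_crank_by(-81°): θ ← -176° -81° = -257°
rotate_crank_by(+20°): θ ← -257° +20° = -237°
rotate_crank_by(-26°): θ ← -237° -26° = -263°
crank pin P = (r cos θ, r sin θ) = (-5.484120, 44.664577)
h = r sin θ − e = 44.664577 − 7 = 37.664577
x = r cos θ + √(L² − h²) = -5.484120 + √(42025.0 − 1418.6203) = -5.484120 + 201.510247 = 196.026127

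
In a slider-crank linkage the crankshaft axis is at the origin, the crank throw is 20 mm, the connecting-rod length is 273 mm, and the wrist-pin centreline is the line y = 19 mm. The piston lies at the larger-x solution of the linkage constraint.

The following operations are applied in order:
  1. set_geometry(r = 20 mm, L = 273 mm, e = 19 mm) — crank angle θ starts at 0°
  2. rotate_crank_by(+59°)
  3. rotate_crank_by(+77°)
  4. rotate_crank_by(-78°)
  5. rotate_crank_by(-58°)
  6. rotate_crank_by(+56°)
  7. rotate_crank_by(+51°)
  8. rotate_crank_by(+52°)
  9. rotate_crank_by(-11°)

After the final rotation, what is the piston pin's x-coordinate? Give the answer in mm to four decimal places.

255.9097

set_geometry: r = 20 mm, L = 273 mm, e = 19 mm; θ ← 0°
rotate_crank_by(+59°): θ ← 0° +59° = 59°
rotate_crank_by(+77°): θ ← 59° +77° = 136°
rotate_crank_by(-78°): θ ← 136° -78° = 58°
rotate_crank_by(-58°): θ ← 58° -58° = 0°
rotate_crank_by(+56°): θ ← 0° +56° = 56°
rotate_crank_by(+51°): θ ← 56° +51° = 107°
rotate_crank_by(+52°): θ ← 107° +52° = 159°
rotate_crank_by(-11°): θ ← 159° -11° = 148°
crank pin P = (r cos θ, r sin θ) = (-16.960962, 10.598385)
h = r sin θ − e = 10.598385 − 19 = -8.401615
x = r cos θ + √(L² − h²) = -16.960962 + √(74529.0 − 70.5871) = -16.960962 + 272.870689 = 255.909727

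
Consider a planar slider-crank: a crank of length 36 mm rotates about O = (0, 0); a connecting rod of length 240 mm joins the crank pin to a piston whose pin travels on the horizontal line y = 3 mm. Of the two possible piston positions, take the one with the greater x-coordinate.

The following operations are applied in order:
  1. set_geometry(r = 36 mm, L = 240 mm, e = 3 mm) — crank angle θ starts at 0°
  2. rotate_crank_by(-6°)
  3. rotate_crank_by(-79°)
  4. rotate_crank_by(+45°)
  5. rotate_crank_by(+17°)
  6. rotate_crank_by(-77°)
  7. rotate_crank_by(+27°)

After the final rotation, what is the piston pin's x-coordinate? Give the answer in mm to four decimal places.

247.5891

set_geometry: r = 36 mm, L = 240 mm, e = 3 mm; θ ← 0°
rotate_crank_by(-6°): θ ← 0° -6° = -6°
rotate_crank_by(-79°): θ ← -6° -79° = -85°
rotate_crank_by(+45°): θ ← -85° +45° = -40°
rotate_crank_by(+17°): θ ← -40° +17° = -23°
rotate_crank_by(-77°): θ ← -23° -77° = -100°
rotate_crank_by(+27°): θ ← -100° +27° = -73°
crank pin P = (r cos θ, r sin θ) = (10.525381, -34.426971)
h = r sin θ − e = -34.426971 − 3 = -37.426971
x = r cos θ + √(L² − h²) = 10.525381 + √(57600.0 − 1400.7782) = 10.525381 + 237.063751 = 247.589132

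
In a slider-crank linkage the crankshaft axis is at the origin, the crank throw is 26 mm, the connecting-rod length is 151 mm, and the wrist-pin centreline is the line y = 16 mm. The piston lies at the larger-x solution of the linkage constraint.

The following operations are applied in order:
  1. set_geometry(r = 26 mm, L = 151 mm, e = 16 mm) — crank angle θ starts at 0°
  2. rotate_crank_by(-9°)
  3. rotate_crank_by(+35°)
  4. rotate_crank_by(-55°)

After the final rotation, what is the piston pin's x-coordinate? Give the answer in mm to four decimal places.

171.0059

set_geometry: r = 26 mm, L = 151 mm, e = 16 mm; θ ← 0°
rotate_crank_by(-9°): θ ← 0° -9° = -9°
rotate_crank_by(+35°): θ ← -9° +35° = 26°
rotate_crank_by(-55°): θ ← 26° -55° = -29°
crank pin P = (r cos θ, r sin θ) = (22.740112, -12.605050)
h = r sin θ − e = -12.605050 − 16 = -28.605050
x = r cos θ + √(L² − h²) = 22.740112 + √(22801.0 − 818.2489) = 22.740112 + 148.265812 = 171.005925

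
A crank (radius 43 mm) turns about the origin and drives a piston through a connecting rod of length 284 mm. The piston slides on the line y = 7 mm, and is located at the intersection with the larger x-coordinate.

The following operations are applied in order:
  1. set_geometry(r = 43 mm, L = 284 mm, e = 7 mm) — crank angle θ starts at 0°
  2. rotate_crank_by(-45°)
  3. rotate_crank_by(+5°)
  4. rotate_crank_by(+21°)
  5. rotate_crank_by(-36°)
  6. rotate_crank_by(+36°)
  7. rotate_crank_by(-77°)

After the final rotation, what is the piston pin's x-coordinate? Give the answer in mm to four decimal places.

set_geometry: r = 43 mm, L = 284 mm, e = 7 mm; θ ← 0°
rotate_crank_by(-45°): θ ← 0° -45° = -45°
rotate_crank_by(+5°): θ ← -45° +5° = -40°
rotate_crank_by(+21°): θ ← -40° +21° = -19°
rotate_crank_by(-36°): θ ← -19° -36° = -55°
rotate_crank_by(+36°): θ ← -55° +36° = -19°
rotate_crank_by(-77°): θ ← -19° -77° = -96°
crank pin P = (r cos θ, r sin θ) = (-4.494724, -42.764442)
h = r sin θ − e = -42.764442 − 7 = -49.764442
x = r cos θ + √(L² − h²) = -4.494724 + √(80656.0 − 2476.4996) = -4.494724 + 279.605973 = 275.111249

275.1112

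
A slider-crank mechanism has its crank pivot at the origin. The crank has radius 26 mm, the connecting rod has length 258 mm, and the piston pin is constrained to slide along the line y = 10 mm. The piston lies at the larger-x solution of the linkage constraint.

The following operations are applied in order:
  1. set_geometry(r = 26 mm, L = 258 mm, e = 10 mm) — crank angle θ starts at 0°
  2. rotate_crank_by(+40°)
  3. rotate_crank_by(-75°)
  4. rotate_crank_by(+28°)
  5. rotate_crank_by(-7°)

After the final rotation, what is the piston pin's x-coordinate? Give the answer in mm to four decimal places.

282.7129

set_geometry: r = 26 mm, L = 258 mm, e = 10 mm; θ ← 0°
rotate_crank_by(+40°): θ ← 0° +40° = 40°
rotate_crank_by(-75°): θ ← 40° -75° = -35°
rotate_crank_by(+28°): θ ← -35° +28° = -7°
rotate_crank_by(-7°): θ ← -7° -7° = -14°
crank pin P = (r cos θ, r sin θ) = (25.227689, -6.289969)
h = r sin θ − e = -6.289969 − 10 = -16.289969
x = r cos θ + √(L² − h²) = 25.227689 + √(66564.0 − 265.3631) = 25.227689 + 257.485217 = 282.712906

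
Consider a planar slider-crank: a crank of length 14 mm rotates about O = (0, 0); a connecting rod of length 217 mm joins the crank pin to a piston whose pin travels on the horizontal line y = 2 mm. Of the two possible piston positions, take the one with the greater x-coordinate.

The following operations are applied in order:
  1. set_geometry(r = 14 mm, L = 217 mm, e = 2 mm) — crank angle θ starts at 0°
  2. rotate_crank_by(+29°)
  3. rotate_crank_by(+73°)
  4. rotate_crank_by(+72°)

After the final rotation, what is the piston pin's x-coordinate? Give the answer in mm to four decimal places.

set_geometry: r = 14 mm, L = 217 mm, e = 2 mm; θ ← 0°
rotate_crank_by(+29°): θ ← 0° +29° = 29°
rotate_crank_by(+73°): θ ← 29° +73° = 102°
rotate_crank_by(+72°): θ ← 102° +72° = 174°
crank pin P = (r cos θ, r sin θ) = (-13.923307, 1.463398)
h = r sin θ − e = 1.463398 − 2 = -0.536602
x = r cos θ + √(L² − h²) = -13.923307 + √(47089.0 − 0.2879) = -13.923307 + 216.999337 = 203.076030

203.0760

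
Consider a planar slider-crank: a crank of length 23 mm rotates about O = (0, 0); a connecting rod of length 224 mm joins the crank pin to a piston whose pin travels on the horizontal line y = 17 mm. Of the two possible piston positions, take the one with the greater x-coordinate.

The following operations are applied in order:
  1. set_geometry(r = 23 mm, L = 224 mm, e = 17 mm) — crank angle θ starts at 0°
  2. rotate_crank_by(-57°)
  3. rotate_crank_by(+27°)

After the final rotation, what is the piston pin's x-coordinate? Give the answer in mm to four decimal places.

242.0981

set_geometry: r = 23 mm, L = 224 mm, e = 17 mm; θ ← 0°
rotate_crank_by(-57°): θ ← 0° -57° = -57°
rotate_crank_by(+27°): θ ← -57° +27° = -30°
crank pin P = (r cos θ, r sin θ) = (19.918584, -11.500000)
h = r sin θ − e = -11.500000 − 17 = -28.500000
x = r cos θ + √(L² − h²) = 19.918584 + √(50176.0 − 812.2500) = 19.918584 + 222.179545 = 242.098129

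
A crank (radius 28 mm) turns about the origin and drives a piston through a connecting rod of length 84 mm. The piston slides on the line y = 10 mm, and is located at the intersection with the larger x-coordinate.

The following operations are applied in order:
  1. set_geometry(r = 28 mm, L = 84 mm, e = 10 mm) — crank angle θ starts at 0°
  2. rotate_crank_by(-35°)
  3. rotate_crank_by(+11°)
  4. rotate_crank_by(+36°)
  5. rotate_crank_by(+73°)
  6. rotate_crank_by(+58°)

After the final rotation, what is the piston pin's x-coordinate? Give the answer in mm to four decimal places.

61.3584

set_geometry: r = 28 mm, L = 84 mm, e = 10 mm; θ ← 0°
rotate_crank_by(-35°): θ ← 0° -35° = -35°
rotate_crank_by(+11°): θ ← -35° +11° = -24°
rotate_crank_by(+36°): θ ← -24° +36° = 12°
rotate_crank_by(+73°): θ ← 12° +73° = 85°
rotate_crank_by(+58°): θ ← 85° +58° = 143°
crank pin P = (r cos θ, r sin θ) = (-22.361794, 16.850821)
h = r sin θ − e = 16.850821 − 10 = 6.850821
x = r cos θ + √(L² − h²) = -22.361794 + √(7056.0 − 46.9337) = -22.361794 + 83.720166 = 61.358372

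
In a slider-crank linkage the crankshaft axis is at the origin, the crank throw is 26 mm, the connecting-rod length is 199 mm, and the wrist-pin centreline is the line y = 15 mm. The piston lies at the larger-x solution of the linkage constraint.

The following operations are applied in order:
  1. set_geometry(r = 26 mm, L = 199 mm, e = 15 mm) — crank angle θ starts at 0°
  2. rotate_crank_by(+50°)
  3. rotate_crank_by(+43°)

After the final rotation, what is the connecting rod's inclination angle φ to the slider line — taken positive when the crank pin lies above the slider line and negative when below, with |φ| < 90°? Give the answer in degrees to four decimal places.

set_geometry: r = 26 mm, L = 199 mm, e = 15 mm; θ ← 0°
rotate_crank_by(+50°): θ ← 0° +50° = 50°
rotate_crank_by(+43°): θ ← 50° +43° = 93°
crank pin P = (r cos θ, r sin θ) = (-1.360735, 25.964368)
h = r sin θ − e = 25.964368 − 15 = 10.964368
sin φ = h / L = 10.964368 / 199 = 0.05509733
φ = arcsin(0.05509733) = 3.158444°

3.1584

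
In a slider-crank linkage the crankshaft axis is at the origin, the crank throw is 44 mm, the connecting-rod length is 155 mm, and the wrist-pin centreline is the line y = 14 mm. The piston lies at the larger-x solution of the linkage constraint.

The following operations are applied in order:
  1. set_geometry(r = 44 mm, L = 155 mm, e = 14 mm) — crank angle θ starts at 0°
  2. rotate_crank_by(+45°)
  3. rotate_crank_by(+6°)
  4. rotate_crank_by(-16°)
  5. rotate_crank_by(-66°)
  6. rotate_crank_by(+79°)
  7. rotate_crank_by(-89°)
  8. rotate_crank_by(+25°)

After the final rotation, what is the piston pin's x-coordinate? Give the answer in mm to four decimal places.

set_geometry: r = 44 mm, L = 155 mm, e = 14 mm; θ ← 0°
rotate_crank_by(+45°): θ ← 0° +45° = 45°
rotate_crank_by(+6°): θ ← 45° +6° = 51°
rotate_crank_by(-16°): θ ← 51° -16° = 35°
rotate_crank_by(-66°): θ ← 35° -66° = -31°
rotate_crank_by(+79°): θ ← -31° +79° = 48°
rotate_crank_by(-89°): θ ← 48° -89° = -41°
rotate_crank_by(+25°): θ ← -41° +25° = -16°
crank pin P = (r cos θ, r sin θ) = (42.295515, -12.128044)
h = r sin θ − e = -12.128044 − 14 = -26.128044
x = r cos θ + √(L² − h²) = 42.295515 + √(24025.0 − 682.6747) = 42.295515 + 152.781954 = 195.077468

195.0775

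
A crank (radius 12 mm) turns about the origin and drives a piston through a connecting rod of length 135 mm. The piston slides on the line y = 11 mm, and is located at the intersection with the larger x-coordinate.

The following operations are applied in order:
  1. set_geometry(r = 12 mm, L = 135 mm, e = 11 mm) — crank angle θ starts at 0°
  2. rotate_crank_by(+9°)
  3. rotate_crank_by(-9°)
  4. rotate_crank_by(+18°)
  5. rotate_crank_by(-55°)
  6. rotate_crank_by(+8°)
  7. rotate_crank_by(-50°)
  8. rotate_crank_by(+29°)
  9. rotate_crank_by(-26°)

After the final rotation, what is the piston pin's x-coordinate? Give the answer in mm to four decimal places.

135.9905

set_geometry: r = 12 mm, L = 135 mm, e = 11 mm; θ ← 0°
rotate_crank_by(+9°): θ ← 0° +9° = 9°
rotate_crank_by(-9°): θ ← 9° -9° = 0°
rotate_crank_by(+18°): θ ← 0° +18° = 18°
rotate_crank_by(-55°): θ ← 18° -55° = -37°
rotate_crank_by(+8°): θ ← -37° +8° = -29°
rotate_crank_by(-50°): θ ← -29° -50° = -79°
rotate_crank_by(+29°): θ ← -79° +29° = -50°
rotate_crank_by(-26°): θ ← -50° -26° = -76°
crank pin P = (r cos θ, r sin θ) = (2.903063, -11.643549)
h = r sin θ − e = -11.643549 − 11 = -22.643549
x = r cos θ + √(L² − h²) = 2.903063 + √(18225.0 − 512.7303) = 2.903063 + 133.087451 = 135.990514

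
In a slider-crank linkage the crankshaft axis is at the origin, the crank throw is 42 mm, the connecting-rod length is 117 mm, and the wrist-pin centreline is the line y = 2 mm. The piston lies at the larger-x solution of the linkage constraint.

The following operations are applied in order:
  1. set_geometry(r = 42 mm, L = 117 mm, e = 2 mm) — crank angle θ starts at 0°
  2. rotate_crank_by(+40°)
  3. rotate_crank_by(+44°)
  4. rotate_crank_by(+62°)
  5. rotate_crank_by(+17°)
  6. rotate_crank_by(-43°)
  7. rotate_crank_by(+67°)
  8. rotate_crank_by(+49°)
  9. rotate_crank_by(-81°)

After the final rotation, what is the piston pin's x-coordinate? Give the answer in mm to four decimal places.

set_geometry: r = 42 mm, L = 117 mm, e = 2 mm; θ ← 0°
rotate_crank_by(+40°): θ ← 0° +40° = 40°
rotate_crank_by(+44°): θ ← 40° +44° = 84°
rotate_crank_by(+62°): θ ← 84° +62° = 146°
rotate_crank_by(+17°): θ ← 146° +17° = 163°
rotate_crank_by(-43°): θ ← 163° -43° = 120°
rotate_crank_by(+67°): θ ← 120° +67° = 187°
rotate_crank_by(+49°): θ ← 187° +49° = 236°
rotate_crank_by(-81°): θ ← 236° -81° = 155°
crank pin P = (r cos θ, r sin θ) = (-38.064927, 17.749967)
h = r sin θ − e = 17.749967 − 2 = 15.749967
x = r cos θ + √(L² − h²) = -38.064927 + √(13689.0 − 248.0615) = -38.064927 + 115.935062 = 77.870135

77.8701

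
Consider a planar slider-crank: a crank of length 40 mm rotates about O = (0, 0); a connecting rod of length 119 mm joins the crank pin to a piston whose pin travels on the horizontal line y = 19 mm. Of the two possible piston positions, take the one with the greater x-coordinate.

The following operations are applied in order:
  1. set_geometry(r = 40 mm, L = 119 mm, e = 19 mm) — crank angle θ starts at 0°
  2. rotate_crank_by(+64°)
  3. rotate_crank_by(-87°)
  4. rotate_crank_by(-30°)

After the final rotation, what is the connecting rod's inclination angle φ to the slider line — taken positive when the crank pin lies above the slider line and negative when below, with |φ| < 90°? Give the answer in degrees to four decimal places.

set_geometry: r = 40 mm, L = 119 mm, e = 19 mm; θ ← 0°
rotate_crank_by(+64°): θ ← 0° +64° = 64°
rotate_crank_by(-87°): θ ← 64° -87° = -23°
rotate_crank_by(-30°): θ ← -23° -30° = -53°
crank pin P = (r cos θ, r sin θ) = (24.072601, -31.945420)
h = r sin θ − e = -31.945420 − 19 = -50.945420
sin φ = h / L = -50.945420 / 119 = -0.42811278
φ = arcsin(-0.42811278) = -25.347852°

-25.3479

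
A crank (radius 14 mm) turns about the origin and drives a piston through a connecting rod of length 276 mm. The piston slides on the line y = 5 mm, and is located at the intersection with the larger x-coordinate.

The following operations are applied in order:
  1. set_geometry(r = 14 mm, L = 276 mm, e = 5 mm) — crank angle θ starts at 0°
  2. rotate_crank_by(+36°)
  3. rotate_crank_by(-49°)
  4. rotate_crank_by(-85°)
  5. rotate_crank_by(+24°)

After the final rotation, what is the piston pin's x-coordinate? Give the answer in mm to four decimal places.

set_geometry: r = 14 mm, L = 276 mm, e = 5 mm; θ ← 0°
rotate_crank_by(+36°): θ ← 0° +36° = 36°
rotate_crank_by(-49°): θ ← 36° -49° = -13°
rotate_crank_by(-85°): θ ← -13° -85° = -98°
rotate_crank_by(+24°): θ ← -98° +24° = -74°
crank pin P = (r cos θ, r sin θ) = (3.858923, -13.457664)
h = r sin θ − e = -13.457664 − 5 = -18.457664
x = r cos θ + √(L² − h²) = 3.858923 + √(76176.0 − 340.6854) = 3.858923 + 275.382125 = 279.241048

279.2410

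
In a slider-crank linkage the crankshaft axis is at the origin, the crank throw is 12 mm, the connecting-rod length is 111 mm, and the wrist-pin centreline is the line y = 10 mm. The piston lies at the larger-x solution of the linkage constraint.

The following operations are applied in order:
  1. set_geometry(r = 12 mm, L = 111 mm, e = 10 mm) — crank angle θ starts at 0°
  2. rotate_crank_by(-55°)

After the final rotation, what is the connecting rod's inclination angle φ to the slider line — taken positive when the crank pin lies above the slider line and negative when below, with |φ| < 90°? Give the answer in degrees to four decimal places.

set_geometry: r = 12 mm, L = 111 mm, e = 10 mm; θ ← 0°
rotate_crank_by(-55°): θ ← 0° -55° = -55°
crank pin P = (r cos θ, r sin θ) = (6.882917, -9.829825)
h = r sin θ − e = -9.829825 − 10 = -19.829825
sin φ = h / L = -19.829825 / 111 = -0.17864707
φ = arcsin(-0.17864707) = -10.290965°

-10.2910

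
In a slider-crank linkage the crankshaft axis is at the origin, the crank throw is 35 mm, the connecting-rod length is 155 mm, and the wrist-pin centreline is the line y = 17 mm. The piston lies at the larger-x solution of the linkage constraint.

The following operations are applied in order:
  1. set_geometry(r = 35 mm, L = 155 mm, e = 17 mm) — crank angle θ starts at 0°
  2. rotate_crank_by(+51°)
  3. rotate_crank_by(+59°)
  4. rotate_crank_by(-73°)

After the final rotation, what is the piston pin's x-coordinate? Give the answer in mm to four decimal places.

182.8990

set_geometry: r = 35 mm, L = 155 mm, e = 17 mm; θ ← 0°
rotate_crank_by(+51°): θ ← 0° +51° = 51°
rotate_crank_by(+59°): θ ← 51° +59° = 110°
rotate_crank_by(-73°): θ ← 110° -73° = 37°
crank pin P = (r cos θ, r sin θ) = (27.952243, 21.063526)
h = r sin θ − e = 21.063526 − 17 = 4.063526
x = r cos θ + √(L² − h²) = 27.952243 + √(24025.0 − 16.5122) = 27.952243 + 154.946726 = 182.898968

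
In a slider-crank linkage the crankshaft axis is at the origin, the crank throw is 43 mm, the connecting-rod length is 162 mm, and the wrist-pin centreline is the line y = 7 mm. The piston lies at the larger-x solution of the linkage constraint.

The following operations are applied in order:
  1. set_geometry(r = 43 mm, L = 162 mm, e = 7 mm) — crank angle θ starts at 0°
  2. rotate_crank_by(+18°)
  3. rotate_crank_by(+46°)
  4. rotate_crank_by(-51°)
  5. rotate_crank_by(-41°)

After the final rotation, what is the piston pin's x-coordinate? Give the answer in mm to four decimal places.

set_geometry: r = 43 mm, L = 162 mm, e = 7 mm; θ ← 0°
rotate_crank_by(+18°): θ ← 0° +18° = 18°
rotate_crank_by(+46°): θ ← 18° +46° = 64°
rotate_crank_by(-51°): θ ← 64° -51° = 13°
rotate_crank_by(-41°): θ ← 13° -41° = -28°
crank pin P = (r cos θ, r sin θ) = (37.966746, -20.187277)
h = r sin θ − e = -20.187277 − 7 = -27.187277
x = r cos θ + √(L² − h²) = 37.966746 + √(26244.0 − 739.1480) = 37.966746 + 159.702386 = 197.669132

197.6691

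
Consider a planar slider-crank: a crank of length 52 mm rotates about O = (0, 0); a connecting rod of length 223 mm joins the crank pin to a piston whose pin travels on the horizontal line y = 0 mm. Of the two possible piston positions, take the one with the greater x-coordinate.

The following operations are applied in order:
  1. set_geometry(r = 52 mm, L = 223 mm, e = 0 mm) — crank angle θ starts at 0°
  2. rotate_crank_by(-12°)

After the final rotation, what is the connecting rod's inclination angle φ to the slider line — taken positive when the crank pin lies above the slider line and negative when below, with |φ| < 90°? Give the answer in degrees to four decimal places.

-2.7789

set_geometry: r = 52 mm, L = 223 mm, e = 0 mm; θ ← 0°
rotate_crank_by(-12°): θ ← 0° -12° = -12°
crank pin P = (r cos θ, r sin θ) = (50.863675, -10.811408)
h = r sin θ − e = -10.811408 − 0 = -10.811408
sin φ = h / L = -10.811408 / 223 = -0.04848165
φ = arcsin(-0.04848165) = -2.778883°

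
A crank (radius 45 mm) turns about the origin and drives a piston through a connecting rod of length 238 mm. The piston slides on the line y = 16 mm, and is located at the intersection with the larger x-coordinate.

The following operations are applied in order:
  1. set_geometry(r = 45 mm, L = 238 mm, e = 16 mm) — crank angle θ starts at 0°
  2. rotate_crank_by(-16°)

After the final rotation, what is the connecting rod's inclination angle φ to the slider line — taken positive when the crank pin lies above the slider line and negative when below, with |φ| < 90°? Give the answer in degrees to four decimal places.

-6.8542

set_geometry: r = 45 mm, L = 238 mm, e = 16 mm; θ ← 0°
rotate_crank_by(-16°): θ ← 0° -16° = -16°
crank pin P = (r cos θ, r sin θ) = (43.256776, -12.403681)
h = r sin θ − e = -12.403681 − 16 = -28.403681
sin φ = h / L = -28.403681 / 238 = -0.11934320
φ = arcsin(-0.11934320) = -6.854198°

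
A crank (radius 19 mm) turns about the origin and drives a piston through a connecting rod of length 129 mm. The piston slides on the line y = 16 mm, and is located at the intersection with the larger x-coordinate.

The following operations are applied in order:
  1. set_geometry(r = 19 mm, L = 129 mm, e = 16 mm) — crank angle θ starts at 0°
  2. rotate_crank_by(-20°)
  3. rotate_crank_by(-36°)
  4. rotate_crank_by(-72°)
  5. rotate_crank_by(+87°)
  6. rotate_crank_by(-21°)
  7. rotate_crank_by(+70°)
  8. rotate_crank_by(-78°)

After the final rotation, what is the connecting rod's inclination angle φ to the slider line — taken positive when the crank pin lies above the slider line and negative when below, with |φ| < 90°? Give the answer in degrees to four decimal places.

set_geometry: r = 19 mm, L = 129 mm, e = 16 mm; θ ← 0°
rotate_crank_by(-20°): θ ← 0° -20° = -20°
rotate_crank_by(-36°): θ ← -20° -36° = -56°
rotate_crank_by(-72°): θ ← -56° -72° = -128°
rotate_crank_by(+87°): θ ← -128° +87° = -41°
rotate_crank_by(-21°): θ ← -41° -21° = -62°
rotate_crank_by(+70°): θ ← -62° +70° = 8°
rotate_crank_by(-78°): θ ← 8° -78° = -70°
crank pin P = (r cos θ, r sin θ) = (6.498383, -17.854160)
h = r sin θ − e = -17.854160 − 16 = -33.854160
sin φ = h / L = -33.854160 / 129 = -0.26243535
φ = arcsin(-0.26243535) = -15.214616°

-15.2146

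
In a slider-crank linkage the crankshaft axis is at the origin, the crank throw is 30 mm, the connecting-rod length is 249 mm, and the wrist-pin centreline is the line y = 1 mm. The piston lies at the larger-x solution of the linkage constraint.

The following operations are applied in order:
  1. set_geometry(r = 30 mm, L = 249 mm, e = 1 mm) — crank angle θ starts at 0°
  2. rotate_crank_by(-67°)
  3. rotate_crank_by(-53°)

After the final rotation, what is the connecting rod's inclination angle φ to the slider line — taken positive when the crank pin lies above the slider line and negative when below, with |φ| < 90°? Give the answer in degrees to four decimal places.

-6.2206

set_geometry: r = 30 mm, L = 249 mm, e = 1 mm; θ ← 0°
rotate_crank_by(-67°): θ ← 0° -67° = -67°
rotate_crank_by(-53°): θ ← -67° -53° = -120°
crank pin P = (r cos θ, r sin θ) = (-15.000000, -25.980762)
h = r sin θ − e = -25.980762 − 1 = -26.980762
sin φ = h / L = -26.980762 / 249 = -0.10835647
φ = arcsin(-0.10835647) = -6.220582°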